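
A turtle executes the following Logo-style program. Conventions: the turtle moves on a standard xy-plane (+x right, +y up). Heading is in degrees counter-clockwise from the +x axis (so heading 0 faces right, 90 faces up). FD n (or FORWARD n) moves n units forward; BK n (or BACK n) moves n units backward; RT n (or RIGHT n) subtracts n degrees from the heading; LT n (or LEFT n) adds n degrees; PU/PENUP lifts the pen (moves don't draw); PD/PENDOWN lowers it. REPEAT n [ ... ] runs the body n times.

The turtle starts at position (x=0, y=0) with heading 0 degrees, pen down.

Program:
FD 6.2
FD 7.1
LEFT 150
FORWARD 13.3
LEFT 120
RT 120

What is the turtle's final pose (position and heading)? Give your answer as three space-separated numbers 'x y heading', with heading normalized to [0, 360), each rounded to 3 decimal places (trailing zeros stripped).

Answer: 1.782 6.65 150

Derivation:
Executing turtle program step by step:
Start: pos=(0,0), heading=0, pen down
FD 6.2: (0,0) -> (6.2,0) [heading=0, draw]
FD 7.1: (6.2,0) -> (13.3,0) [heading=0, draw]
LT 150: heading 0 -> 150
FD 13.3: (13.3,0) -> (1.782,6.65) [heading=150, draw]
LT 120: heading 150 -> 270
RT 120: heading 270 -> 150
Final: pos=(1.782,6.65), heading=150, 3 segment(s) drawn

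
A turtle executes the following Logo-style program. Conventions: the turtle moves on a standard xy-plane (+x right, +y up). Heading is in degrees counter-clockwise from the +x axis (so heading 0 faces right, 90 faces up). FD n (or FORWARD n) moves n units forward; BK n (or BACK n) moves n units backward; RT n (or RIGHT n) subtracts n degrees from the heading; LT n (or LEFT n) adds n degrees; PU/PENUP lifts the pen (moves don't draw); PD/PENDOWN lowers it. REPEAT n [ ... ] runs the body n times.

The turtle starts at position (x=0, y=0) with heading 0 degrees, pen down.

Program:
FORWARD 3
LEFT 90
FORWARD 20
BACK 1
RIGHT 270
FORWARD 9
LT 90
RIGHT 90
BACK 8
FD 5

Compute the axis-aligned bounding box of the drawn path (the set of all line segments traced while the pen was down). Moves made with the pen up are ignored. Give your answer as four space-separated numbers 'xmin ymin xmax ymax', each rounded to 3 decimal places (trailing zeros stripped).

Answer: -6 0 3 20

Derivation:
Executing turtle program step by step:
Start: pos=(0,0), heading=0, pen down
FD 3: (0,0) -> (3,0) [heading=0, draw]
LT 90: heading 0 -> 90
FD 20: (3,0) -> (3,20) [heading=90, draw]
BK 1: (3,20) -> (3,19) [heading=90, draw]
RT 270: heading 90 -> 180
FD 9: (3,19) -> (-6,19) [heading=180, draw]
LT 90: heading 180 -> 270
RT 90: heading 270 -> 180
BK 8: (-6,19) -> (2,19) [heading=180, draw]
FD 5: (2,19) -> (-3,19) [heading=180, draw]
Final: pos=(-3,19), heading=180, 6 segment(s) drawn

Segment endpoints: x in {-6, -3, 0, 2, 3, 3}, y in {0, 19, 20}
xmin=-6, ymin=0, xmax=3, ymax=20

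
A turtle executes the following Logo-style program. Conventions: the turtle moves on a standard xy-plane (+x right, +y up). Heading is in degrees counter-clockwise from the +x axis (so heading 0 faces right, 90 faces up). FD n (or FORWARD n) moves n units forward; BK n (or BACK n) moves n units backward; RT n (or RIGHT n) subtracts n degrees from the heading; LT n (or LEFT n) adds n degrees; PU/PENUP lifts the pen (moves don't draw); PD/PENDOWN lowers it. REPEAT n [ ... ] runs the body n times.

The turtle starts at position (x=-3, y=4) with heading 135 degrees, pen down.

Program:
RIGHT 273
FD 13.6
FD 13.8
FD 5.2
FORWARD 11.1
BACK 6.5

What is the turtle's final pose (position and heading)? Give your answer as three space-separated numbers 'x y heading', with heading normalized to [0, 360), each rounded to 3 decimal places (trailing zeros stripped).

Executing turtle program step by step:
Start: pos=(-3,4), heading=135, pen down
RT 273: heading 135 -> 222
FD 13.6: (-3,4) -> (-13.107,-5.1) [heading=222, draw]
FD 13.8: (-13.107,-5.1) -> (-23.362,-14.334) [heading=222, draw]
FD 5.2: (-23.362,-14.334) -> (-27.227,-17.814) [heading=222, draw]
FD 11.1: (-27.227,-17.814) -> (-35.475,-25.241) [heading=222, draw]
BK 6.5: (-35.475,-25.241) -> (-30.645,-20.892) [heading=222, draw]
Final: pos=(-30.645,-20.892), heading=222, 5 segment(s) drawn

Answer: -30.645 -20.892 222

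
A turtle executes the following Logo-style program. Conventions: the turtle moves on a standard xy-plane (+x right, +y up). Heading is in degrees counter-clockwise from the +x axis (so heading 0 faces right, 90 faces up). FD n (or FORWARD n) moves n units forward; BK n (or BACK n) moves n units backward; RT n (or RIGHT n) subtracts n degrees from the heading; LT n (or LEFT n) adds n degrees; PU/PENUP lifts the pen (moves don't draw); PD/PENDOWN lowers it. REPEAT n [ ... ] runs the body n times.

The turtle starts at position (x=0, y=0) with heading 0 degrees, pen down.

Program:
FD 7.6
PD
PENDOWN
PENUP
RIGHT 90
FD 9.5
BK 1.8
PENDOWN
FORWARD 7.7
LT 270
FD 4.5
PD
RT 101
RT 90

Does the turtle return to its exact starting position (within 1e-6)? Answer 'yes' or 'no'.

Answer: no

Derivation:
Executing turtle program step by step:
Start: pos=(0,0), heading=0, pen down
FD 7.6: (0,0) -> (7.6,0) [heading=0, draw]
PD: pen down
PD: pen down
PU: pen up
RT 90: heading 0 -> 270
FD 9.5: (7.6,0) -> (7.6,-9.5) [heading=270, move]
BK 1.8: (7.6,-9.5) -> (7.6,-7.7) [heading=270, move]
PD: pen down
FD 7.7: (7.6,-7.7) -> (7.6,-15.4) [heading=270, draw]
LT 270: heading 270 -> 180
FD 4.5: (7.6,-15.4) -> (3.1,-15.4) [heading=180, draw]
PD: pen down
RT 101: heading 180 -> 79
RT 90: heading 79 -> 349
Final: pos=(3.1,-15.4), heading=349, 3 segment(s) drawn

Start position: (0, 0)
Final position: (3.1, -15.4)
Distance = 15.709; >= 1e-6 -> NOT closed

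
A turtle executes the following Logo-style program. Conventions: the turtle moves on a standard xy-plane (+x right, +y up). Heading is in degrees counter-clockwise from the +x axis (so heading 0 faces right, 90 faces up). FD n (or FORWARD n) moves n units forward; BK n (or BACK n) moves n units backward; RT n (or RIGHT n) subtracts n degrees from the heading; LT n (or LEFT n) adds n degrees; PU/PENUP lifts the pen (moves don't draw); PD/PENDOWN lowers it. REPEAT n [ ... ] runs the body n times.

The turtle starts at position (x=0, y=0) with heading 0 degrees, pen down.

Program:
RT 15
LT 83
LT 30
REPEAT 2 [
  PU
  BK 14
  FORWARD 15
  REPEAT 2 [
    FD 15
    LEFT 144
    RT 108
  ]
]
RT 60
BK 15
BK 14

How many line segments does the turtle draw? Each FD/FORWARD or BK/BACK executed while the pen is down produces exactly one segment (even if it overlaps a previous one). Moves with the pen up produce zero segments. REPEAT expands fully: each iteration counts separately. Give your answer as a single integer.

Executing turtle program step by step:
Start: pos=(0,0), heading=0, pen down
RT 15: heading 0 -> 345
LT 83: heading 345 -> 68
LT 30: heading 68 -> 98
REPEAT 2 [
  -- iteration 1/2 --
  PU: pen up
  BK 14: (0,0) -> (1.948,-13.864) [heading=98, move]
  FD 15: (1.948,-13.864) -> (-0.139,0.99) [heading=98, move]
  REPEAT 2 [
    -- iteration 1/2 --
    FD 15: (-0.139,0.99) -> (-2.227,15.844) [heading=98, move]
    LT 144: heading 98 -> 242
    RT 108: heading 242 -> 134
    -- iteration 2/2 --
    FD 15: (-2.227,15.844) -> (-12.647,26.634) [heading=134, move]
    LT 144: heading 134 -> 278
    RT 108: heading 278 -> 170
  ]
  -- iteration 2/2 --
  PU: pen up
  BK 14: (-12.647,26.634) -> (1.141,24.203) [heading=170, move]
  FD 15: (1.141,24.203) -> (-13.631,26.808) [heading=170, move]
  REPEAT 2 [
    -- iteration 1/2 --
    FD 15: (-13.631,26.808) -> (-28.404,29.413) [heading=170, move]
    LT 144: heading 170 -> 314
    RT 108: heading 314 -> 206
    -- iteration 2/2 --
    FD 15: (-28.404,29.413) -> (-41.885,22.837) [heading=206, move]
    LT 144: heading 206 -> 350
    RT 108: heading 350 -> 242
  ]
]
RT 60: heading 242 -> 182
BK 15: (-41.885,22.837) -> (-26.895,23.361) [heading=182, move]
BK 14: (-26.895,23.361) -> (-12.903,23.849) [heading=182, move]
Final: pos=(-12.903,23.849), heading=182, 0 segment(s) drawn
Segments drawn: 0

Answer: 0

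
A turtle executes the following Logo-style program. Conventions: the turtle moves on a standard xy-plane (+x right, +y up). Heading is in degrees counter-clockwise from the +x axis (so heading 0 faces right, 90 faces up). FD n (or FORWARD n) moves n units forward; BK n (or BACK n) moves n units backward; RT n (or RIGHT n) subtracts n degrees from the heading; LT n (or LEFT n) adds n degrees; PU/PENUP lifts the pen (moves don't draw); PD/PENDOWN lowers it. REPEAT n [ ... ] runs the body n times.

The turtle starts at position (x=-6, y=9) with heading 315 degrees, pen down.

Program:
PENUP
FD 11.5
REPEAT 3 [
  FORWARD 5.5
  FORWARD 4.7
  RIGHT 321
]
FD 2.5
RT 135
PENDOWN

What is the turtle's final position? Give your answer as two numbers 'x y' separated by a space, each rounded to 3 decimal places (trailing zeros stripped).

Executing turtle program step by step:
Start: pos=(-6,9), heading=315, pen down
PU: pen up
FD 11.5: (-6,9) -> (2.132,0.868) [heading=315, move]
REPEAT 3 [
  -- iteration 1/3 --
  FD 5.5: (2.132,0.868) -> (6.021,-3.021) [heading=315, move]
  FD 4.7: (6.021,-3.021) -> (9.344,-6.344) [heading=315, move]
  RT 321: heading 315 -> 354
  -- iteration 2/3 --
  FD 5.5: (9.344,-6.344) -> (14.814,-6.919) [heading=354, move]
  FD 4.7: (14.814,-6.919) -> (19.488,-7.41) [heading=354, move]
  RT 321: heading 354 -> 33
  -- iteration 3/3 --
  FD 5.5: (19.488,-7.41) -> (24.101,-4.415) [heading=33, move]
  FD 4.7: (24.101,-4.415) -> (28.043,-1.855) [heading=33, move]
  RT 321: heading 33 -> 72
]
FD 2.5: (28.043,-1.855) -> (28.815,0.523) [heading=72, move]
RT 135: heading 72 -> 297
PD: pen down
Final: pos=(28.815,0.523), heading=297, 0 segment(s) drawn

Answer: 28.815 0.523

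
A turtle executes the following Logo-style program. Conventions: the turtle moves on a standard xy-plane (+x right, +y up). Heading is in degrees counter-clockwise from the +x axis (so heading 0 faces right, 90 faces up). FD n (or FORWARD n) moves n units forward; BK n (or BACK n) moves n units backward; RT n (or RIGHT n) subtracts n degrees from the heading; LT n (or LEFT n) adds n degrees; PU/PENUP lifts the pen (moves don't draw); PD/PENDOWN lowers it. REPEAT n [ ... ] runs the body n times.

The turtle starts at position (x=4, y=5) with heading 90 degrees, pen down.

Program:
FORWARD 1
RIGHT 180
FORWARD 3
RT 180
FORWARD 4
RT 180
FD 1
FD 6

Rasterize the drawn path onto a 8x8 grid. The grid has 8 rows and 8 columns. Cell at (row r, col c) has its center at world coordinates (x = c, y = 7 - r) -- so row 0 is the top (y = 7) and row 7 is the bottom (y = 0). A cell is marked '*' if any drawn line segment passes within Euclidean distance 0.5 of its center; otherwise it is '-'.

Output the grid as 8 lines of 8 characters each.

Segment 0: (4,5) -> (4,6)
Segment 1: (4,6) -> (4,3)
Segment 2: (4,3) -> (4,7)
Segment 3: (4,7) -> (4,6)
Segment 4: (4,6) -> (4,0)

Answer: ----*---
----*---
----*---
----*---
----*---
----*---
----*---
----*---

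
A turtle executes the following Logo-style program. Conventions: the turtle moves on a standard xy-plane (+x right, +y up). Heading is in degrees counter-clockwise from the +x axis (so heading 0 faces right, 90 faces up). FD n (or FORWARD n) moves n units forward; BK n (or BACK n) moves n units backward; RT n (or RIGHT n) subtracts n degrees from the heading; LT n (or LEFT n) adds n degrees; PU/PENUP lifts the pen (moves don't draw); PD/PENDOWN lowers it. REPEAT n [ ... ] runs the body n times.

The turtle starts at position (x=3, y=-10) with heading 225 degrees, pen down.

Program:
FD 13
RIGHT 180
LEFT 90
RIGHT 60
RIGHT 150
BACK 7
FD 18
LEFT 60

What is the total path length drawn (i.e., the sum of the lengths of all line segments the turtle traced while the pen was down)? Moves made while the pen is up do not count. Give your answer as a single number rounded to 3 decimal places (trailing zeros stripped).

Answer: 38

Derivation:
Executing turtle program step by step:
Start: pos=(3,-10), heading=225, pen down
FD 13: (3,-10) -> (-6.192,-19.192) [heading=225, draw]
RT 180: heading 225 -> 45
LT 90: heading 45 -> 135
RT 60: heading 135 -> 75
RT 150: heading 75 -> 285
BK 7: (-6.192,-19.192) -> (-8.004,-12.431) [heading=285, draw]
FD 18: (-8.004,-12.431) -> (-3.345,-29.818) [heading=285, draw]
LT 60: heading 285 -> 345
Final: pos=(-3.345,-29.818), heading=345, 3 segment(s) drawn

Segment lengths:
  seg 1: (3,-10) -> (-6.192,-19.192), length = 13
  seg 2: (-6.192,-19.192) -> (-8.004,-12.431), length = 7
  seg 3: (-8.004,-12.431) -> (-3.345,-29.818), length = 18
Total = 38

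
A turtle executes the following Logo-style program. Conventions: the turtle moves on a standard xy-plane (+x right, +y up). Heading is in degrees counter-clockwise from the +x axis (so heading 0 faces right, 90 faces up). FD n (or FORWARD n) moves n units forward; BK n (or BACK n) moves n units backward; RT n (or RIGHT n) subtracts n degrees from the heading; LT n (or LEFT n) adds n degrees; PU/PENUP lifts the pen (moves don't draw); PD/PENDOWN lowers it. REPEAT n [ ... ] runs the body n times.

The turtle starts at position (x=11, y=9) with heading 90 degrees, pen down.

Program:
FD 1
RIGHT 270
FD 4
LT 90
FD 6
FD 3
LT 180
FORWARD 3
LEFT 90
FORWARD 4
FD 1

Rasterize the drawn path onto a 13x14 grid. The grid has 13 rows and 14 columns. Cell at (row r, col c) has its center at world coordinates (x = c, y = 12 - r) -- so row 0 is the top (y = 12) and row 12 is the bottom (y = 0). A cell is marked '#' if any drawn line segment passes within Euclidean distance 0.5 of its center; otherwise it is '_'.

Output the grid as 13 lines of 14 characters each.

Segment 0: (11,9) -> (11,10)
Segment 1: (11,10) -> (7,10)
Segment 2: (7,10) -> (7,4)
Segment 3: (7,4) -> (7,1)
Segment 4: (7,1) -> (7,4)
Segment 5: (7,4) -> (3,4)
Segment 6: (3,4) -> (2,4)

Answer: ______________
______________
_______#####__
_______#___#__
_______#______
_______#______
_______#______
_______#______
__######______
_______#______
_______#______
_______#______
______________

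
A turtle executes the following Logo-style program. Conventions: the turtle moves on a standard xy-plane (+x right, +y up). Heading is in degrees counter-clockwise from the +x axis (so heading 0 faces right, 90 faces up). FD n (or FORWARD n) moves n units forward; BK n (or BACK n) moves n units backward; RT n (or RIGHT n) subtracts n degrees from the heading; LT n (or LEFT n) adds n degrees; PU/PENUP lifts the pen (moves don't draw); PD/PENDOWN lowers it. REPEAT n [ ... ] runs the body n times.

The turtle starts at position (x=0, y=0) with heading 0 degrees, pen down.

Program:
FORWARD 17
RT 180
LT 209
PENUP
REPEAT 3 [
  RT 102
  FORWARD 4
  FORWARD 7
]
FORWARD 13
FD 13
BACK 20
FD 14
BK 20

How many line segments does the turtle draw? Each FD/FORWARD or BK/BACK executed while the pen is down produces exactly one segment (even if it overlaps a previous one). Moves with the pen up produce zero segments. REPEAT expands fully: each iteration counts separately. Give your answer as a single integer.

Answer: 1

Derivation:
Executing turtle program step by step:
Start: pos=(0,0), heading=0, pen down
FD 17: (0,0) -> (17,0) [heading=0, draw]
RT 180: heading 0 -> 180
LT 209: heading 180 -> 29
PU: pen up
REPEAT 3 [
  -- iteration 1/3 --
  RT 102: heading 29 -> 287
  FD 4: (17,0) -> (18.169,-3.825) [heading=287, move]
  FD 7: (18.169,-3.825) -> (20.216,-10.519) [heading=287, move]
  -- iteration 2/3 --
  RT 102: heading 287 -> 185
  FD 4: (20.216,-10.519) -> (16.231,-10.868) [heading=185, move]
  FD 7: (16.231,-10.868) -> (9.258,-11.478) [heading=185, move]
  -- iteration 3/3 --
  RT 102: heading 185 -> 83
  FD 4: (9.258,-11.478) -> (9.745,-7.508) [heading=83, move]
  FD 7: (9.745,-7.508) -> (10.599,-0.56) [heading=83, move]
]
FD 13: (10.599,-0.56) -> (12.183,12.343) [heading=83, move]
FD 13: (12.183,12.343) -> (13.767,25.246) [heading=83, move]
BK 20: (13.767,25.246) -> (11.33,5.395) [heading=83, move]
FD 14: (11.33,5.395) -> (13.036,19.291) [heading=83, move]
BK 20: (13.036,19.291) -> (10.599,-0.56) [heading=83, move]
Final: pos=(10.599,-0.56), heading=83, 1 segment(s) drawn
Segments drawn: 1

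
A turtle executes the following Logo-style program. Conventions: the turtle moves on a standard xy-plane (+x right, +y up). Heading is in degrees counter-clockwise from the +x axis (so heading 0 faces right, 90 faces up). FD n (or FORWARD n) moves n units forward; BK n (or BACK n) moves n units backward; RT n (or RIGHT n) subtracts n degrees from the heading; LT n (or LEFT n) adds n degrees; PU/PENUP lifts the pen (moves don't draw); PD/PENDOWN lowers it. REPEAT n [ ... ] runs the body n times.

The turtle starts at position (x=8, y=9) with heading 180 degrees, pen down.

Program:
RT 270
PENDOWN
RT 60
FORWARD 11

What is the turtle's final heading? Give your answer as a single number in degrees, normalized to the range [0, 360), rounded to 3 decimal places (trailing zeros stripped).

Answer: 210

Derivation:
Executing turtle program step by step:
Start: pos=(8,9), heading=180, pen down
RT 270: heading 180 -> 270
PD: pen down
RT 60: heading 270 -> 210
FD 11: (8,9) -> (-1.526,3.5) [heading=210, draw]
Final: pos=(-1.526,3.5), heading=210, 1 segment(s) drawn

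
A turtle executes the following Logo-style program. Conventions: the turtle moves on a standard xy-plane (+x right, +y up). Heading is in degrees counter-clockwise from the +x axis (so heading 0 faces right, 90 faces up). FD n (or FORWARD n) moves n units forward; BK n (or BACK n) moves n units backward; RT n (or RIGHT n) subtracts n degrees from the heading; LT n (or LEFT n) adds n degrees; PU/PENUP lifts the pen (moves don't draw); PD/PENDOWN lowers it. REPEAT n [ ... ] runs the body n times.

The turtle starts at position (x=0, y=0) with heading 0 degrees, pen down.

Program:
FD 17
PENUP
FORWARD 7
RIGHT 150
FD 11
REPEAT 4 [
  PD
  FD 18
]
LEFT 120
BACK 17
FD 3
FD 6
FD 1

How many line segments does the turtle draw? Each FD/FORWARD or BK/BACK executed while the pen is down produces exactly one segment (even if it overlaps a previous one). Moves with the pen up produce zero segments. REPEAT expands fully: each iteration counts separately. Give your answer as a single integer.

Answer: 9

Derivation:
Executing turtle program step by step:
Start: pos=(0,0), heading=0, pen down
FD 17: (0,0) -> (17,0) [heading=0, draw]
PU: pen up
FD 7: (17,0) -> (24,0) [heading=0, move]
RT 150: heading 0 -> 210
FD 11: (24,0) -> (14.474,-5.5) [heading=210, move]
REPEAT 4 [
  -- iteration 1/4 --
  PD: pen down
  FD 18: (14.474,-5.5) -> (-1.115,-14.5) [heading=210, draw]
  -- iteration 2/4 --
  PD: pen down
  FD 18: (-1.115,-14.5) -> (-16.703,-23.5) [heading=210, draw]
  -- iteration 3/4 --
  PD: pen down
  FD 18: (-16.703,-23.5) -> (-32.292,-32.5) [heading=210, draw]
  -- iteration 4/4 --
  PD: pen down
  FD 18: (-32.292,-32.5) -> (-47.88,-41.5) [heading=210, draw]
]
LT 120: heading 210 -> 330
BK 17: (-47.88,-41.5) -> (-62.603,-33) [heading=330, draw]
FD 3: (-62.603,-33) -> (-60.004,-34.5) [heading=330, draw]
FD 6: (-60.004,-34.5) -> (-54.808,-37.5) [heading=330, draw]
FD 1: (-54.808,-37.5) -> (-53.942,-38) [heading=330, draw]
Final: pos=(-53.942,-38), heading=330, 9 segment(s) drawn
Segments drawn: 9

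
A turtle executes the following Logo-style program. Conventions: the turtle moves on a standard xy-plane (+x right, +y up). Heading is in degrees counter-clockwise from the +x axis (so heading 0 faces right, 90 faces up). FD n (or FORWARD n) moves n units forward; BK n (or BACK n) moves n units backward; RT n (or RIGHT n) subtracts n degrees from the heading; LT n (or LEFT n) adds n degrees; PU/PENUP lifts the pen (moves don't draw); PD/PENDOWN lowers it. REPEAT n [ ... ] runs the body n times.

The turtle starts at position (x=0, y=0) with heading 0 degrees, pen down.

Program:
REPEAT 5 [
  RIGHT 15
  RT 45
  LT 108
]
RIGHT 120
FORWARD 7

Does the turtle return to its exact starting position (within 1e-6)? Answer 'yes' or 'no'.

Executing turtle program step by step:
Start: pos=(0,0), heading=0, pen down
REPEAT 5 [
  -- iteration 1/5 --
  RT 15: heading 0 -> 345
  RT 45: heading 345 -> 300
  LT 108: heading 300 -> 48
  -- iteration 2/5 --
  RT 15: heading 48 -> 33
  RT 45: heading 33 -> 348
  LT 108: heading 348 -> 96
  -- iteration 3/5 --
  RT 15: heading 96 -> 81
  RT 45: heading 81 -> 36
  LT 108: heading 36 -> 144
  -- iteration 4/5 --
  RT 15: heading 144 -> 129
  RT 45: heading 129 -> 84
  LT 108: heading 84 -> 192
  -- iteration 5/5 --
  RT 15: heading 192 -> 177
  RT 45: heading 177 -> 132
  LT 108: heading 132 -> 240
]
RT 120: heading 240 -> 120
FD 7: (0,0) -> (-3.5,6.062) [heading=120, draw]
Final: pos=(-3.5,6.062), heading=120, 1 segment(s) drawn

Start position: (0, 0)
Final position: (-3.5, 6.062)
Distance = 7; >= 1e-6 -> NOT closed

Answer: no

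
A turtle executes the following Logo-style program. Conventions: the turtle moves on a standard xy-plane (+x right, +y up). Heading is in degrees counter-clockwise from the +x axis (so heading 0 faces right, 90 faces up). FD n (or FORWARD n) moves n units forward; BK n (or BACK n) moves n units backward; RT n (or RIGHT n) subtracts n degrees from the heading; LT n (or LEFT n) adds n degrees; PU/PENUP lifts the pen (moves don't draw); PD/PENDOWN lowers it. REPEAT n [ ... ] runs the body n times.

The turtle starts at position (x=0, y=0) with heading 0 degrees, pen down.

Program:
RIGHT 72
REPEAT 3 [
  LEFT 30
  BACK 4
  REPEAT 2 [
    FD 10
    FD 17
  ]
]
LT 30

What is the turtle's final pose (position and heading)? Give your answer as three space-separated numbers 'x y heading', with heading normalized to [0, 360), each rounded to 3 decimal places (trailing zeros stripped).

Answer: 133.617 -28.401 48

Derivation:
Executing turtle program step by step:
Start: pos=(0,0), heading=0, pen down
RT 72: heading 0 -> 288
REPEAT 3 [
  -- iteration 1/3 --
  LT 30: heading 288 -> 318
  BK 4: (0,0) -> (-2.973,2.677) [heading=318, draw]
  REPEAT 2 [
    -- iteration 1/2 --
    FD 10: (-2.973,2.677) -> (4.459,-4.015) [heading=318, draw]
    FD 17: (4.459,-4.015) -> (17.092,-15.39) [heading=318, draw]
    -- iteration 2/2 --
    FD 10: (17.092,-15.39) -> (24.524,-22.081) [heading=318, draw]
    FD 17: (24.524,-22.081) -> (37.157,-33.457) [heading=318, draw]
  ]
  -- iteration 2/3 --
  LT 30: heading 318 -> 348
  BK 4: (37.157,-33.457) -> (33.245,-32.625) [heading=348, draw]
  REPEAT 2 [
    -- iteration 1/2 --
    FD 10: (33.245,-32.625) -> (43.026,-34.704) [heading=348, draw]
    FD 17: (43.026,-34.704) -> (59.655,-38.238) [heading=348, draw]
    -- iteration 2/2 --
    FD 10: (59.655,-38.238) -> (69.436,-40.318) [heading=348, draw]
    FD 17: (69.436,-40.318) -> (86.065,-43.852) [heading=348, draw]
  ]
  -- iteration 3/3 --
  LT 30: heading 348 -> 18
  BK 4: (86.065,-43.852) -> (82.26,-45.088) [heading=18, draw]
  REPEAT 2 [
    -- iteration 1/2 --
    FD 10: (82.26,-45.088) -> (91.771,-41.998) [heading=18, draw]
    FD 17: (91.771,-41.998) -> (107.939,-36.745) [heading=18, draw]
    -- iteration 2/2 --
    FD 10: (107.939,-36.745) -> (117.449,-33.655) [heading=18, draw]
    FD 17: (117.449,-33.655) -> (133.617,-28.401) [heading=18, draw]
  ]
]
LT 30: heading 18 -> 48
Final: pos=(133.617,-28.401), heading=48, 15 segment(s) drawn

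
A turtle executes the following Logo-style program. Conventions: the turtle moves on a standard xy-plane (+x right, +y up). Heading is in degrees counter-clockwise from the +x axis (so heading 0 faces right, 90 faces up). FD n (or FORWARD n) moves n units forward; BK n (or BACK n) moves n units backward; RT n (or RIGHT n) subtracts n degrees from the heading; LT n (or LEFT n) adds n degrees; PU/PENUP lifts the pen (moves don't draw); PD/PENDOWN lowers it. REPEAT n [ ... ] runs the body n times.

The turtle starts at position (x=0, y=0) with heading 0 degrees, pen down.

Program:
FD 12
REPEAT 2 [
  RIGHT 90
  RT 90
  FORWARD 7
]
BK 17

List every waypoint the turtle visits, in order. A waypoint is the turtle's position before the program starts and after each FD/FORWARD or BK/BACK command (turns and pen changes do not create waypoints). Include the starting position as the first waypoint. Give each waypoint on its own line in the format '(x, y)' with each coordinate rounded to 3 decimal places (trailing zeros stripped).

Executing turtle program step by step:
Start: pos=(0,0), heading=0, pen down
FD 12: (0,0) -> (12,0) [heading=0, draw]
REPEAT 2 [
  -- iteration 1/2 --
  RT 90: heading 0 -> 270
  RT 90: heading 270 -> 180
  FD 7: (12,0) -> (5,0) [heading=180, draw]
  -- iteration 2/2 --
  RT 90: heading 180 -> 90
  RT 90: heading 90 -> 0
  FD 7: (5,0) -> (12,0) [heading=0, draw]
]
BK 17: (12,0) -> (-5,0) [heading=0, draw]
Final: pos=(-5,0), heading=0, 4 segment(s) drawn
Waypoints (5 total):
(0, 0)
(12, 0)
(5, 0)
(12, 0)
(-5, 0)

Answer: (0, 0)
(12, 0)
(5, 0)
(12, 0)
(-5, 0)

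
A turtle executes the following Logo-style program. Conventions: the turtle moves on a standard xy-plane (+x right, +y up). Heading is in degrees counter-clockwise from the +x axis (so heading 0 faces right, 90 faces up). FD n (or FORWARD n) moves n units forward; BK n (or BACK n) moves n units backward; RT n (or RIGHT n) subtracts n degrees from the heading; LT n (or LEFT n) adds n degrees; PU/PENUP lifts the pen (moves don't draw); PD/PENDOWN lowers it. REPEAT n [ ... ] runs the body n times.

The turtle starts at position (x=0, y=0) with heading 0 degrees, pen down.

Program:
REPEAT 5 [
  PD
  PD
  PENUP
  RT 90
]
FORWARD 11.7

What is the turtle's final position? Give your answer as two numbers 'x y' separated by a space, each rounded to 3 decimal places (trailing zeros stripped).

Executing turtle program step by step:
Start: pos=(0,0), heading=0, pen down
REPEAT 5 [
  -- iteration 1/5 --
  PD: pen down
  PD: pen down
  PU: pen up
  RT 90: heading 0 -> 270
  -- iteration 2/5 --
  PD: pen down
  PD: pen down
  PU: pen up
  RT 90: heading 270 -> 180
  -- iteration 3/5 --
  PD: pen down
  PD: pen down
  PU: pen up
  RT 90: heading 180 -> 90
  -- iteration 4/5 --
  PD: pen down
  PD: pen down
  PU: pen up
  RT 90: heading 90 -> 0
  -- iteration 5/5 --
  PD: pen down
  PD: pen down
  PU: pen up
  RT 90: heading 0 -> 270
]
FD 11.7: (0,0) -> (0,-11.7) [heading=270, move]
Final: pos=(0,-11.7), heading=270, 0 segment(s) drawn

Answer: 0 -11.7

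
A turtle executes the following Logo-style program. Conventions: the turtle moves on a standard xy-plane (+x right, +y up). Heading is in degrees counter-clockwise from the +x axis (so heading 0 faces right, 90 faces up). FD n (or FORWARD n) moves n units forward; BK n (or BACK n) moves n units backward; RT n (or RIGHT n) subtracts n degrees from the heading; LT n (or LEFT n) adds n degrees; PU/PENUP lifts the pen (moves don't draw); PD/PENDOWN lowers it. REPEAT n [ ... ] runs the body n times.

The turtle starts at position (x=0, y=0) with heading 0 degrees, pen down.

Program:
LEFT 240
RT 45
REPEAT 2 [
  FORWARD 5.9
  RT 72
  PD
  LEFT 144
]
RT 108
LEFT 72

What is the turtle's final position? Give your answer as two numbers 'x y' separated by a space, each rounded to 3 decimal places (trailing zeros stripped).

Executing turtle program step by step:
Start: pos=(0,0), heading=0, pen down
LT 240: heading 0 -> 240
RT 45: heading 240 -> 195
REPEAT 2 [
  -- iteration 1/2 --
  FD 5.9: (0,0) -> (-5.699,-1.527) [heading=195, draw]
  RT 72: heading 195 -> 123
  PD: pen down
  LT 144: heading 123 -> 267
  -- iteration 2/2 --
  FD 5.9: (-5.699,-1.527) -> (-6.008,-7.419) [heading=267, draw]
  RT 72: heading 267 -> 195
  PD: pen down
  LT 144: heading 195 -> 339
]
RT 108: heading 339 -> 231
LT 72: heading 231 -> 303
Final: pos=(-6.008,-7.419), heading=303, 2 segment(s) drawn

Answer: -6.008 -7.419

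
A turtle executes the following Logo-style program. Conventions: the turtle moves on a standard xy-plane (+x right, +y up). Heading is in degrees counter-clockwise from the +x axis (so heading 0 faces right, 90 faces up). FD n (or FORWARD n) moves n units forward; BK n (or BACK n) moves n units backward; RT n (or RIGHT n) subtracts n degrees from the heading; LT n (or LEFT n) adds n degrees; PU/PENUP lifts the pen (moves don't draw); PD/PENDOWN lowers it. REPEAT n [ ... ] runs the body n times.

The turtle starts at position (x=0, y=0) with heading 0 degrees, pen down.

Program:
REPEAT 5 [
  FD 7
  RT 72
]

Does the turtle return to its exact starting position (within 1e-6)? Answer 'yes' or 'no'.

Executing turtle program step by step:
Start: pos=(0,0), heading=0, pen down
REPEAT 5 [
  -- iteration 1/5 --
  FD 7: (0,0) -> (7,0) [heading=0, draw]
  RT 72: heading 0 -> 288
  -- iteration 2/5 --
  FD 7: (7,0) -> (9.163,-6.657) [heading=288, draw]
  RT 72: heading 288 -> 216
  -- iteration 3/5 --
  FD 7: (9.163,-6.657) -> (3.5,-10.772) [heading=216, draw]
  RT 72: heading 216 -> 144
  -- iteration 4/5 --
  FD 7: (3.5,-10.772) -> (-2.163,-6.657) [heading=144, draw]
  RT 72: heading 144 -> 72
  -- iteration 5/5 --
  FD 7: (-2.163,-6.657) -> (0,0) [heading=72, draw]
  RT 72: heading 72 -> 0
]
Final: pos=(0,0), heading=0, 5 segment(s) drawn

Start position: (0, 0)
Final position: (0, 0)
Distance = 0; < 1e-6 -> CLOSED

Answer: yes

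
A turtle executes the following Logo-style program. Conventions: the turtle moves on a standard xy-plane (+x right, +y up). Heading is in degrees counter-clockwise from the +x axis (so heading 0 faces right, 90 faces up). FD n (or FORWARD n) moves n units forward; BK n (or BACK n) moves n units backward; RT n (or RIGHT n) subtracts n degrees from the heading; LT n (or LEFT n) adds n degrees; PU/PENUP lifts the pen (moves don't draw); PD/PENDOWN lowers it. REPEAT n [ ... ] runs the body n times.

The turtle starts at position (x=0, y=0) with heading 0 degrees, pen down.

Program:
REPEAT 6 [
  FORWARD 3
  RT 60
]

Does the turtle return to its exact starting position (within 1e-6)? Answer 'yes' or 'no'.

Executing turtle program step by step:
Start: pos=(0,0), heading=0, pen down
REPEAT 6 [
  -- iteration 1/6 --
  FD 3: (0,0) -> (3,0) [heading=0, draw]
  RT 60: heading 0 -> 300
  -- iteration 2/6 --
  FD 3: (3,0) -> (4.5,-2.598) [heading=300, draw]
  RT 60: heading 300 -> 240
  -- iteration 3/6 --
  FD 3: (4.5,-2.598) -> (3,-5.196) [heading=240, draw]
  RT 60: heading 240 -> 180
  -- iteration 4/6 --
  FD 3: (3,-5.196) -> (0,-5.196) [heading=180, draw]
  RT 60: heading 180 -> 120
  -- iteration 5/6 --
  FD 3: (0,-5.196) -> (-1.5,-2.598) [heading=120, draw]
  RT 60: heading 120 -> 60
  -- iteration 6/6 --
  FD 3: (-1.5,-2.598) -> (0,0) [heading=60, draw]
  RT 60: heading 60 -> 0
]
Final: pos=(0,0), heading=0, 6 segment(s) drawn

Start position: (0, 0)
Final position: (0, 0)
Distance = 0; < 1e-6 -> CLOSED

Answer: yes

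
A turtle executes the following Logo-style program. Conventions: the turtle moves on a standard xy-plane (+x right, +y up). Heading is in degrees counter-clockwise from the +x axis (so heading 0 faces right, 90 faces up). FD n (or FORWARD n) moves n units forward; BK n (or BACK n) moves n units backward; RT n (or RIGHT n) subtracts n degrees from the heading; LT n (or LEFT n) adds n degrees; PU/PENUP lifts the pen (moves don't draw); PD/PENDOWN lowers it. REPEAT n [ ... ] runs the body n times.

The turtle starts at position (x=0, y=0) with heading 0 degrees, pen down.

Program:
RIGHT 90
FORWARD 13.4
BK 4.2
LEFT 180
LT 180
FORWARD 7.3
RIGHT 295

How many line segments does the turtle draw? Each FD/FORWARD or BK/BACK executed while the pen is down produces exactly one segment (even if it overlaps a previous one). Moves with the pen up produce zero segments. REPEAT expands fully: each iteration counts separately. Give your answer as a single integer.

Executing turtle program step by step:
Start: pos=(0,0), heading=0, pen down
RT 90: heading 0 -> 270
FD 13.4: (0,0) -> (0,-13.4) [heading=270, draw]
BK 4.2: (0,-13.4) -> (0,-9.2) [heading=270, draw]
LT 180: heading 270 -> 90
LT 180: heading 90 -> 270
FD 7.3: (0,-9.2) -> (0,-16.5) [heading=270, draw]
RT 295: heading 270 -> 335
Final: pos=(0,-16.5), heading=335, 3 segment(s) drawn
Segments drawn: 3

Answer: 3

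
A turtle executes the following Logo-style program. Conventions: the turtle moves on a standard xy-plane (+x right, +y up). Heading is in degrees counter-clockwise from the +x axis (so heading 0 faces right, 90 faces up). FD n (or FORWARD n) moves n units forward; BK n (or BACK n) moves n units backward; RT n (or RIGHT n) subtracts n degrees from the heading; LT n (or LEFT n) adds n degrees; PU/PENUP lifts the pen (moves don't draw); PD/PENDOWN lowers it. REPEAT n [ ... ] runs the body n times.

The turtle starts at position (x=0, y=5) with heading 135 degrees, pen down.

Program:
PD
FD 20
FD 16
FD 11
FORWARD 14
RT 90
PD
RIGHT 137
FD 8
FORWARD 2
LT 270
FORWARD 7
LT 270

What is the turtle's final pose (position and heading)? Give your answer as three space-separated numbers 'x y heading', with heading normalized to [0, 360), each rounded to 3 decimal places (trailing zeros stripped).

Executing turtle program step by step:
Start: pos=(0,5), heading=135, pen down
PD: pen down
FD 20: (0,5) -> (-14.142,19.142) [heading=135, draw]
FD 16: (-14.142,19.142) -> (-25.456,30.456) [heading=135, draw]
FD 11: (-25.456,30.456) -> (-33.234,38.234) [heading=135, draw]
FD 14: (-33.234,38.234) -> (-43.134,48.134) [heading=135, draw]
RT 90: heading 135 -> 45
PD: pen down
RT 137: heading 45 -> 268
FD 8: (-43.134,48.134) -> (-43.413,40.138) [heading=268, draw]
FD 2: (-43.413,40.138) -> (-43.483,38.14) [heading=268, draw]
LT 270: heading 268 -> 178
FD 7: (-43.483,38.14) -> (-50.478,38.384) [heading=178, draw]
LT 270: heading 178 -> 88
Final: pos=(-50.478,38.384), heading=88, 7 segment(s) drawn

Answer: -50.478 38.384 88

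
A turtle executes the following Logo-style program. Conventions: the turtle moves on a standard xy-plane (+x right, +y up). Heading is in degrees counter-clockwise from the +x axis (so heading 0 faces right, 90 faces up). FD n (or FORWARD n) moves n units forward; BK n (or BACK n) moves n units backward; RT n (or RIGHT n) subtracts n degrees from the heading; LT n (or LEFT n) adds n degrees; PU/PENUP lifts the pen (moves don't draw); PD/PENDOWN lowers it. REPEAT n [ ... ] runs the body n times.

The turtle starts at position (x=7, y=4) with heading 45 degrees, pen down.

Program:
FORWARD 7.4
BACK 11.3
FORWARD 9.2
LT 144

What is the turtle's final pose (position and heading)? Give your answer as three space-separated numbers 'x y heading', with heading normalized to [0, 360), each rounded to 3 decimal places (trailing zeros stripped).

Answer: 10.748 7.748 189

Derivation:
Executing turtle program step by step:
Start: pos=(7,4), heading=45, pen down
FD 7.4: (7,4) -> (12.233,9.233) [heading=45, draw]
BK 11.3: (12.233,9.233) -> (4.242,1.242) [heading=45, draw]
FD 9.2: (4.242,1.242) -> (10.748,7.748) [heading=45, draw]
LT 144: heading 45 -> 189
Final: pos=(10.748,7.748), heading=189, 3 segment(s) drawn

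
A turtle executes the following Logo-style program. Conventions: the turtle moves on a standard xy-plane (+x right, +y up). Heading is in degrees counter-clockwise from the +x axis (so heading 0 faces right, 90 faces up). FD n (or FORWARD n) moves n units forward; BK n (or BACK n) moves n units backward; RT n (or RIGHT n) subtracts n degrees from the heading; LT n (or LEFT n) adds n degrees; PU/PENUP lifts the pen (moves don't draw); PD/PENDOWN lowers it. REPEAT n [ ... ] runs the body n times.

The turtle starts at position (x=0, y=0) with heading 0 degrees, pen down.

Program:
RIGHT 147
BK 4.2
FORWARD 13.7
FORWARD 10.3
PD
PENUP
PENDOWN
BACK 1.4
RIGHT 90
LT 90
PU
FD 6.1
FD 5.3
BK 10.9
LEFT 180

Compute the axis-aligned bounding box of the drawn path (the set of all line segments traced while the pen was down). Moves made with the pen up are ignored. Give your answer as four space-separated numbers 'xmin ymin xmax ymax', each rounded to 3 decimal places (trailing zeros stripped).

Executing turtle program step by step:
Start: pos=(0,0), heading=0, pen down
RT 147: heading 0 -> 213
BK 4.2: (0,0) -> (3.522,2.287) [heading=213, draw]
FD 13.7: (3.522,2.287) -> (-7.967,-5.174) [heading=213, draw]
FD 10.3: (-7.967,-5.174) -> (-16.606,-10.784) [heading=213, draw]
PD: pen down
PU: pen up
PD: pen down
BK 1.4: (-16.606,-10.784) -> (-15.432,-10.021) [heading=213, draw]
RT 90: heading 213 -> 123
LT 90: heading 123 -> 213
PU: pen up
FD 6.1: (-15.432,-10.021) -> (-20.547,-13.344) [heading=213, move]
FD 5.3: (-20.547,-13.344) -> (-24.992,-16.23) [heading=213, move]
BK 10.9: (-24.992,-16.23) -> (-15.851,-10.294) [heading=213, move]
LT 180: heading 213 -> 33
Final: pos=(-15.851,-10.294), heading=33, 4 segment(s) drawn

Segment endpoints: x in {-16.606, -15.432, -7.967, 0, 3.522}, y in {-10.784, -10.021, -5.174, 0, 2.287}
xmin=-16.606, ymin=-10.784, xmax=3.522, ymax=2.287

Answer: -16.606 -10.784 3.522 2.287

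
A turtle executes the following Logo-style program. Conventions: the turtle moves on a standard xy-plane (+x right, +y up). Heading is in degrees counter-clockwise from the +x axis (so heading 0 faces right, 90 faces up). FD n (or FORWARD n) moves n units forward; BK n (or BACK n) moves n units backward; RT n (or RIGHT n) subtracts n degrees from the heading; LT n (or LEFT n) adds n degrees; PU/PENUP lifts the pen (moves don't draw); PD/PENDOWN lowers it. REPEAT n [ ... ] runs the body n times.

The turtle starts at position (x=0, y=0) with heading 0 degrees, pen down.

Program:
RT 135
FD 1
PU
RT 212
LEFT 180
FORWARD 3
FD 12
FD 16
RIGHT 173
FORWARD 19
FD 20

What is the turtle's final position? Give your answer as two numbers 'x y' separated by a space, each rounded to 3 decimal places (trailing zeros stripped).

Answer: 5.735 5.658

Derivation:
Executing turtle program step by step:
Start: pos=(0,0), heading=0, pen down
RT 135: heading 0 -> 225
FD 1: (0,0) -> (-0.707,-0.707) [heading=225, draw]
PU: pen up
RT 212: heading 225 -> 13
LT 180: heading 13 -> 193
FD 3: (-0.707,-0.707) -> (-3.63,-1.382) [heading=193, move]
FD 12: (-3.63,-1.382) -> (-15.323,-4.081) [heading=193, move]
FD 16: (-15.323,-4.081) -> (-30.913,-7.681) [heading=193, move]
RT 173: heading 193 -> 20
FD 19: (-30.913,-7.681) -> (-13.058,-1.182) [heading=20, move]
FD 20: (-13.058,-1.182) -> (5.735,5.658) [heading=20, move]
Final: pos=(5.735,5.658), heading=20, 1 segment(s) drawn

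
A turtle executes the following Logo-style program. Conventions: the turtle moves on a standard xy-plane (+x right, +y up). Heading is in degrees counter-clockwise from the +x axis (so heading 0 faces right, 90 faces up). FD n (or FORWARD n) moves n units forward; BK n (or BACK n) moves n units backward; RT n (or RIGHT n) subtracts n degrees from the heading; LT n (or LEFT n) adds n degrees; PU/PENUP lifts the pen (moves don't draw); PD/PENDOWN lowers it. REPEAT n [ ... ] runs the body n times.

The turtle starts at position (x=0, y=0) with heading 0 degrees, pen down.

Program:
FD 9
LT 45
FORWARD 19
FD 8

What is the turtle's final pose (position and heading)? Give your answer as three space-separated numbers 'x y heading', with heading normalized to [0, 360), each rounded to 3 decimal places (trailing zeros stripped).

Answer: 28.092 19.092 45

Derivation:
Executing turtle program step by step:
Start: pos=(0,0), heading=0, pen down
FD 9: (0,0) -> (9,0) [heading=0, draw]
LT 45: heading 0 -> 45
FD 19: (9,0) -> (22.435,13.435) [heading=45, draw]
FD 8: (22.435,13.435) -> (28.092,19.092) [heading=45, draw]
Final: pos=(28.092,19.092), heading=45, 3 segment(s) drawn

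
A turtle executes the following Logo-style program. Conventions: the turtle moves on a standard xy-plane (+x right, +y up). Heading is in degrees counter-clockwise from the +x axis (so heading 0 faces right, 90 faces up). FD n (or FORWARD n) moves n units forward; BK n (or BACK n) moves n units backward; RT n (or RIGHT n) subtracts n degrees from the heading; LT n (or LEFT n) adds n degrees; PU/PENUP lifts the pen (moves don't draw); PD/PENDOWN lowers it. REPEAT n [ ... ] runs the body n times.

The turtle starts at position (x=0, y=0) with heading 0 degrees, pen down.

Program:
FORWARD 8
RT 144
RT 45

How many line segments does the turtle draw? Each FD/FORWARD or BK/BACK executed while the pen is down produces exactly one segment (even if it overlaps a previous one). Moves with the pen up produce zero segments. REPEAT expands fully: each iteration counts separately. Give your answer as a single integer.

Answer: 1

Derivation:
Executing turtle program step by step:
Start: pos=(0,0), heading=0, pen down
FD 8: (0,0) -> (8,0) [heading=0, draw]
RT 144: heading 0 -> 216
RT 45: heading 216 -> 171
Final: pos=(8,0), heading=171, 1 segment(s) drawn
Segments drawn: 1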